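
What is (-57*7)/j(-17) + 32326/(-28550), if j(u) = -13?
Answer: 5485606/185575 ≈ 29.560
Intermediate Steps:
(-57*7)/j(-17) + 32326/(-28550) = -57*7/(-13) + 32326/(-28550) = -399*(-1/13) + 32326*(-1/28550) = 399/13 - 16163/14275 = 5485606/185575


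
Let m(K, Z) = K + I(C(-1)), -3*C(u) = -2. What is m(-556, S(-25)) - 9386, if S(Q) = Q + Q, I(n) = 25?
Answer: -9917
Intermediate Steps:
C(u) = 2/3 (C(u) = -1/3*(-2) = 2/3)
S(Q) = 2*Q
m(K, Z) = 25 + K (m(K, Z) = K + 25 = 25 + K)
m(-556, S(-25)) - 9386 = (25 - 556) - 9386 = -531 - 9386 = -9917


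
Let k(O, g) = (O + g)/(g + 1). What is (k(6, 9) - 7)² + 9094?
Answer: 36497/4 ≈ 9124.3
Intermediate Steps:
k(O, g) = (O + g)/(1 + g)
(k(6, 9) - 7)² + 9094 = ((6 + 9)/(1 + 9) - 7)² + 9094 = (15/10 - 7)² + 9094 = ((⅒)*15 - 7)² + 9094 = (3/2 - 7)² + 9094 = (-11/2)² + 9094 = 121/4 + 9094 = 36497/4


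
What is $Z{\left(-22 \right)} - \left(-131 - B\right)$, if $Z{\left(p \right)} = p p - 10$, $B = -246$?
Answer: $359$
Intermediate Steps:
$Z{\left(p \right)} = -10 + p^{2}$ ($Z{\left(p \right)} = p^{2} - 10 = -10 + p^{2}$)
$Z{\left(-22 \right)} - \left(-131 - B\right) = \left(-10 + \left(-22\right)^{2}\right) - \left(-131 - -246\right) = \left(-10 + 484\right) - \left(-131 + 246\right) = 474 - 115 = 359$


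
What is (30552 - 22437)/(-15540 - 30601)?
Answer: -8115/46141 ≈ -0.17587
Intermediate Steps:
(30552 - 22437)/(-15540 - 30601) = 8115/(-46141) = 8115*(-1/46141) = -8115/46141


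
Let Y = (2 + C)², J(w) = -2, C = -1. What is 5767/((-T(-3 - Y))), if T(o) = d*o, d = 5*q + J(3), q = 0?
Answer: -5767/8 ≈ -720.88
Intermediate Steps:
Y = 1 (Y = (2 - 1)² = 1² = 1)
d = -2 (d = 5*0 - 2 = 0 - 2 = -2)
T(o) = -2*o
5767/((-T(-3 - Y))) = 5767/((-(-2)*(-3 - 1*1))) = 5767/((-(-2)*(-3 - 1))) = 5767/((-(-2)*(-4))) = 5767/((-1*8)) = 5767/(-8) = 5767*(-⅛) = -5767/8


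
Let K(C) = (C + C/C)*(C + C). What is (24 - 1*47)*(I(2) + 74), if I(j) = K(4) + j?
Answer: -2668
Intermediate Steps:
K(C) = 2*C*(1 + C) (K(C) = (C + 1)*(2*C) = (1 + C)*(2*C) = 2*C*(1 + C))
I(j) = 40 + j (I(j) = 2*4*(1 + 4) + j = 2*4*5 + j = 40 + j)
(24 - 1*47)*(I(2) + 74) = (24 - 1*47)*((40 + 2) + 74) = (24 - 47)*(42 + 74) = -23*116 = -2668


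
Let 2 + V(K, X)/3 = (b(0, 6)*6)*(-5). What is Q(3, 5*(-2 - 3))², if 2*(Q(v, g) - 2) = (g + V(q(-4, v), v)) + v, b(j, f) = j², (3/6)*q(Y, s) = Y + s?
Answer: 144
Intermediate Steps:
q(Y, s) = 2*Y + 2*s (q(Y, s) = 2*(Y + s) = 2*Y + 2*s)
V(K, X) = -6 (V(K, X) = -6 + 3*((0²*6)*(-5)) = -6 + 3*((0*6)*(-5)) = -6 + 3*(0*(-5)) = -6 + 3*0 = -6 + 0 = -6)
Q(v, g) = -1 + g/2 + v/2 (Q(v, g) = 2 + ((g - 6) + v)/2 = 2 + ((-6 + g) + v)/2 = 2 + (-6 + g + v)/2 = 2 + (-3 + g/2 + v/2) = -1 + g/2 + v/2)
Q(3, 5*(-2 - 3))² = (-1 + (5*(-2 - 3))/2 + (½)*3)² = (-1 + (5*(-5))/2 + 3/2)² = (-1 + (½)*(-25) + 3/2)² = (-1 - 25/2 + 3/2)² = (-12)² = 144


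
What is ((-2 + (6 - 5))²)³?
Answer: 1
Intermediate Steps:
((-2 + (6 - 5))²)³ = ((-2 + 1)²)³ = ((-1)²)³ = 1³ = 1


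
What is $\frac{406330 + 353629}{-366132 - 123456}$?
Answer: $- \frac{759959}{489588} \approx -1.5522$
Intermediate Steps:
$\frac{406330 + 353629}{-366132 - 123456} = \frac{759959}{-489588} = 759959 \left(- \frac{1}{489588}\right) = - \frac{759959}{489588}$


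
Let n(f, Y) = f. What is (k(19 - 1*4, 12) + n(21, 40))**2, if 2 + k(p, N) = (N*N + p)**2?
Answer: 640090000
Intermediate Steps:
k(p, N) = -2 + (p + N**2)**2 (k(p, N) = -2 + (N*N + p)**2 = -2 + (N**2 + p)**2 = -2 + (p + N**2)**2)
(k(19 - 1*4, 12) + n(21, 40))**2 = ((-2 + ((19 - 1*4) + 12**2)**2) + 21)**2 = ((-2 + ((19 - 4) + 144)**2) + 21)**2 = ((-2 + (15 + 144)**2) + 21)**2 = ((-2 + 159**2) + 21)**2 = ((-2 + 25281) + 21)**2 = (25279 + 21)**2 = 25300**2 = 640090000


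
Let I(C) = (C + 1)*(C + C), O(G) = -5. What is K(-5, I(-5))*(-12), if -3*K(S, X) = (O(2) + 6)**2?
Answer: 4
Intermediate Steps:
I(C) = 2*C*(1 + C) (I(C) = (1 + C)*(2*C) = 2*C*(1 + C))
K(S, X) = -1/3 (K(S, X) = -(-5 + 6)**2/3 = -1/3*1**2 = -1/3*1 = -1/3)
K(-5, I(-5))*(-12) = -1/3*(-12) = 4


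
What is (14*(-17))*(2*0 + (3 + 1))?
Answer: -952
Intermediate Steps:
(14*(-17))*(2*0 + (3 + 1)) = -238*(0 + 4) = -238*4 = -952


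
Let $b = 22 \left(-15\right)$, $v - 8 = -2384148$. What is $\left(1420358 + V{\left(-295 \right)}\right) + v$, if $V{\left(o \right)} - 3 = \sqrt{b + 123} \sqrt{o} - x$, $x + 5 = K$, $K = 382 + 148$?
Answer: $-964304 - 3 \sqrt{6785} \approx -9.6455 \cdot 10^{5}$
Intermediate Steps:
$v = -2384140$ ($v = 8 - 2384148 = -2384140$)
$b = -330$
$K = 530$
$x = 525$ ($x = -5 + 530 = 525$)
$V{\left(o \right)} = -522 + 3 i \sqrt{23} \sqrt{o}$ ($V{\left(o \right)} = 3 + \left(\sqrt{-330 + 123} \sqrt{o} - 525\right) = 3 + \left(\sqrt{-207} \sqrt{o} - 525\right) = 3 + \left(3 i \sqrt{23} \sqrt{o} - 525\right) = 3 + \left(-525 + 3 i \sqrt{23} \sqrt{o}\right) = -522 + 3 i \sqrt{23} \sqrt{o}$)
$\left(1420358 + V{\left(-295 \right)}\right) + v = \left(1420358 - \left(522 - 3 i \sqrt{23} \sqrt{-295}\right)\right) - 2384140 = \left(1420358 - \left(522 - 3 i \sqrt{23} i \sqrt{295}\right)\right) - 2384140 = \left(1420358 - \left(522 + 3 \sqrt{6785}\right)\right) - 2384140 = \left(1419836 - 3 \sqrt{6785}\right) - 2384140 = -964304 - 3 \sqrt{6785}$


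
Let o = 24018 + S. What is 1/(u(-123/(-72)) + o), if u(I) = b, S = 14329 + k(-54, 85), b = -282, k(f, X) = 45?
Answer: 1/38110 ≈ 2.6240e-5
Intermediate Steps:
S = 14374 (S = 14329 + 45 = 14374)
u(I) = -282
o = 38392 (o = 24018 + 14374 = 38392)
1/(u(-123/(-72)) + o) = 1/(-282 + 38392) = 1/38110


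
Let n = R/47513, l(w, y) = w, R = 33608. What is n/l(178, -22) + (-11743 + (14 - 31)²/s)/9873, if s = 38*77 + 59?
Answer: -147730049496242/124622348724585 ≈ -1.1854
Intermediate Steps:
s = 2985 (s = 2926 + 59 = 2985)
n = 33608/47513 ≈ 0.70734
n/l(178, -22) + (-11743 + (14 - 31)²/s)/9873 = (33608/47513)/178 + (-11743 + (14 - 31)²/2985)/9873 = (33608/47513)*(1/178) + (-11743 + (-17)²*(1/2985))*(1/9873) = 16804/4228657 + (-11743 + 289*(1/2985))*(1/9873) = 16804/4228657 + (-11743 + 289/2985)*(1/9873) = 16804/4228657 - 35052566/2985*1/9873 = 16804/4228657 - 35052566/29470905 = -147730049496242/124622348724585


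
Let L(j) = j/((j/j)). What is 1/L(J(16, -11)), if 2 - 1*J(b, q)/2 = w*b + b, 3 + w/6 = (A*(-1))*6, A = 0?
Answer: 1/548 ≈ 0.0018248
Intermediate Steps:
w = -18 (w = -18 + 6*((0*(-1))*6) = -18 + 6*(0*6) = -18 + 6*0 = -18 + 0 = -18)
J(b, q) = 4 + 34*b (J(b, q) = 4 - 2*(-18*b + b) = 4 - (-34)*b = 4 + 34*b)
L(j) = j (L(j) = j/1 = j*1 = j)
1/L(J(16, -11)) = 1/(4 + 34*16) = 1/(4 + 544) = 1/548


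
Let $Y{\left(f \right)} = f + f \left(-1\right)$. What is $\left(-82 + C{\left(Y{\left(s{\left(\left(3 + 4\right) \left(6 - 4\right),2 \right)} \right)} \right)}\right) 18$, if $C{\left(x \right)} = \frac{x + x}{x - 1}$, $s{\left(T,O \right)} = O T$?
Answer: $-1476$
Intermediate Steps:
$Y{\left(f \right)} = 0$ ($Y{\left(f \right)} = f - f = 0$)
$C{\left(x \right)} = \frac{2 x}{-1 + x}$
$\left(-82 + C{\left(Y{\left(s{\left(\left(3 + 4\right) \left(6 - 4\right),2 \right)} \right)} \right)}\right) 18 = \left(-82 + 2 \cdot 0 \frac{1}{-1 + 0}\right) 18 = \left(-82 + 2 \cdot 0 \frac{1}{-1}\right) 18 = \left(-82 + 2 \cdot 0 \left(-1\right)\right) 18 = \left(-82 + 0\right) 18 = \left(-82\right) 18 = -1476$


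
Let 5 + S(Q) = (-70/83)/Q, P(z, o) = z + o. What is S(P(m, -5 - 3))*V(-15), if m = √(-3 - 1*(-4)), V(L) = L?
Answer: 6075/83 ≈ 73.193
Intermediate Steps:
m = 1 (m = √(-3 + 4) = √1 = 1)
P(z, o) = o + z
S(Q) = -5 - 70/(83*Q) (S(Q) = -5 + (-70/83)/Q = -5 + (-70*1/83)/Q = -5 - 70/(83*Q))
S(P(m, -5 - 3))*V(-15) = (-5 - 70/(83*((-5 - 3) + 1)))*(-15) = (-5 - 70/(83*(-8 + 1)))*(-15) = (-5 - 70/83/(-7))*(-15) = (-5 - 70/83*(-⅐))*(-15) = (-5 + 10/83)*(-15) = -405/83*(-15) = 6075/83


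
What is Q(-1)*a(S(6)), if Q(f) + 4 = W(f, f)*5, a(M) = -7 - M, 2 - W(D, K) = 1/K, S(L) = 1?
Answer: -88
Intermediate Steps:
W(D, K) = 2 - 1/K
Q(f) = 6 - 5/f (Q(f) = -4 + (2 - 1/f)*5 = -4 + (10 - 5/f) = 6 - 5/f)
Q(-1)*a(S(6)) = (6 - 5/(-1))*(-7 - 1*1) = (6 - 5*(-1))*(-7 - 1) = (6 + 5)*(-8) = 11*(-8) = -88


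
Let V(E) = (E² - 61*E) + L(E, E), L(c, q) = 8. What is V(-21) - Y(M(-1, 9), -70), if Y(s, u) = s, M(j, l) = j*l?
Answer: 1739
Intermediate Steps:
V(E) = 8 + E² - 61*E (V(E) = (E² - 61*E) + 8 = 8 + E² - 61*E)
V(-21) - Y(M(-1, 9), -70) = (8 + (-21)² - 61*(-21)) - (-1)*9 = (8 + 441 + 1281) - 1*(-9) = 1730 + 9 = 1739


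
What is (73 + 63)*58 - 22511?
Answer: -14623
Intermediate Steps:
(73 + 63)*58 - 22511 = 136*58 - 22511 = 7888 - 22511 = -14623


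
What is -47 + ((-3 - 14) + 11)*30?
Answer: -227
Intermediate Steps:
-47 + ((-3 - 14) + 11)*30 = -47 + (-17 + 11)*30 = -47 - 6*30 = -47 - 180 = -227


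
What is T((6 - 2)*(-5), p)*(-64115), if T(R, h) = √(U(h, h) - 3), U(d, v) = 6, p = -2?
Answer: -64115*√3 ≈ -1.1105e+5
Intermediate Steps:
T(R, h) = √3 (T(R, h) = √(6 - 3) = √3)
T((6 - 2)*(-5), p)*(-64115) = √3*(-64115) = -64115*√3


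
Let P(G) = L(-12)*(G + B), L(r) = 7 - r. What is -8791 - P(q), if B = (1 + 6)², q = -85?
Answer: -8107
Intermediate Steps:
B = 49 (B = 7² = 49)
P(G) = 931 + 19*G (P(G) = (7 - 1*(-12))*(G + 49) = (7 + 12)*(49 + G) = 19*(49 + G) = 931 + 19*G)
-8791 - P(q) = -8791 - (931 + 19*(-85)) = -8791 - (931 - 1615) = -8791 - 1*(-684) = -8791 + 684 = -8107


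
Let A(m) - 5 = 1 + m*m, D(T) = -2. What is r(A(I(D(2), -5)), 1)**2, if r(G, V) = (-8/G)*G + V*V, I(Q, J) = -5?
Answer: 49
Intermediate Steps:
A(m) = 6 + m**2 (A(m) = 5 + (1 + m*m) = 5 + (1 + m**2) = 6 + m**2)
r(G, V) = -8 + V**2
r(A(I(D(2), -5)), 1)**2 = (-8 + 1**2)**2 = (-8 + 1)**2 = (-7)**2 = 49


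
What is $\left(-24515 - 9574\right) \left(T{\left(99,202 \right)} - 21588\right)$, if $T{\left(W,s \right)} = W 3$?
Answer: $725788899$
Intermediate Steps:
$T{\left(W,s \right)} = 3 W$
$\left(-24515 - 9574\right) \left(T{\left(99,202 \right)} - 21588\right) = \left(-24515 - 9574\right) \left(3 \cdot 99 - 21588\right) = - 34089 \left(297 - 21588\right) = \left(-34089\right) \left(-21291\right) = 725788899$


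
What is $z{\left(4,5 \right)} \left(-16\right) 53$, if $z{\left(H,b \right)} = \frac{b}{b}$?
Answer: $-848$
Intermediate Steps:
$z{\left(H,b \right)} = 1$
$z{\left(4,5 \right)} \left(-16\right) 53 = 1 \left(-16\right) 53 = \left(-16\right) 53 = -848$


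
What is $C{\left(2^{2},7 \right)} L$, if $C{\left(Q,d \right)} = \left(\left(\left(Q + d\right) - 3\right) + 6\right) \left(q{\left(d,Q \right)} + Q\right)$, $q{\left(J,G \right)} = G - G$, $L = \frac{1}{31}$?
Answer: $\frac{56}{31} \approx 1.8065$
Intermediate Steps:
$L = \frac{1}{31} \approx 0.032258$
$q{\left(J,G \right)} = 0$
$C{\left(Q,d \right)} = Q \left(3 + Q + d\right)$ ($C{\left(Q,d \right)} = \left(\left(\left(Q + d\right) - 3\right) + 6\right) \left(0 + Q\right) = \left(\left(-3 + Q + d\right) + 6\right) Q = \left(3 + Q + d\right) Q = Q \left(3 + Q + d\right)$)
$C{\left(2^{2},7 \right)} L = 2^{2} \left(3 + 2^{2} + 7\right) \frac{1}{31} = 4 \left(3 + 4 + 7\right) \frac{1}{31} = 4 \cdot 14 \cdot \frac{1}{31} = 56 \cdot \frac{1}{31} = \frac{56}{31}$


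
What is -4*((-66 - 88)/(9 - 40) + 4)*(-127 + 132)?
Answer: -5560/31 ≈ -179.35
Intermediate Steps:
-4*((-66 - 88)/(9 - 40) + 4)*(-127 + 132) = -4*(-154/(-31) + 4)*5 = -4*(-154*(-1/31) + 4)*5 = -4*(154/31 + 4)*5 = -1112*5/31 = -4*1390/31 = -5560/31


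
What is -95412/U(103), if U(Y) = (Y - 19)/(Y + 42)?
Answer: -1152895/7 ≈ -1.6470e+5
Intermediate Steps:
U(Y) = (-19 + Y)/(42 + Y)
-95412/U(103) = -95412*(42 + 103)/(-19 + 103) = -95412/(84/145) = -95412/((1/145)*84) = -95412/84/145 = -95412*145/84 = -1152895/7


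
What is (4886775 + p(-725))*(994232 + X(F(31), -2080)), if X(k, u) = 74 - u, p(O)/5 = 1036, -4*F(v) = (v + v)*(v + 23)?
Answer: 4874275474630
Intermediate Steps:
F(v) = -v*(23 + v)/2 (F(v) = -(v + v)*(v + 23)/4 = -2*v*(23 + v)/4 = -v*(23 + v)/2)
p(O) = 5180 (p(O) = 5*1036 = 5180)
(4886775 + p(-725))*(994232 + X(F(31), -2080)) = (4886775 + 5180)*(994232 + (74 - 1*(-2080))) = 4891955*(994232 + (74 + 2080)) = 4891955*(994232 + 2154) = 4891955*996386 = 4874275474630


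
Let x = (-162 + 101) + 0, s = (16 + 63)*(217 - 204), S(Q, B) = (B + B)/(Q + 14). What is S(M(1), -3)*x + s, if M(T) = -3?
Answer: 11663/11 ≈ 1060.3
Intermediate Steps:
S(Q, B) = 2*B/(14 + Q) (S(Q, B) = (2*B)/(14 + Q) = 2*B/(14 + Q))
s = 1027 (s = 79*13 = 1027)
x = -61 (x = -61 + 0 = -61)
S(M(1), -3)*x + s = (2*(-3)/(14 - 3))*(-61) + 1027 = (2*(-3)/11)*(-61) + 1027 = (2*(-3)*(1/11))*(-61) + 1027 = -6/11*(-61) + 1027 = 366/11 + 1027 = 11663/11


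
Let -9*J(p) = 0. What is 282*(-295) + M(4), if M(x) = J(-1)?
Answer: -83190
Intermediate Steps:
J(p) = 0 (J(p) = -1/9*0 = 0)
M(x) = 0
282*(-295) + M(4) = 282*(-295) + 0 = -83190 + 0 = -83190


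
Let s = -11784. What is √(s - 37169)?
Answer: I*√48953 ≈ 221.25*I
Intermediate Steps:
√(s - 37169) = √(-11784 - 37169) = √(-48953) = I*√48953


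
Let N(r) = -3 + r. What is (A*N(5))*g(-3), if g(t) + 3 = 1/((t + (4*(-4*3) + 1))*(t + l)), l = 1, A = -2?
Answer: 299/25 ≈ 11.960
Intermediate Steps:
g(t) = -3 + 1/((1 + t)*(-47 + t)) (g(t) = -3 + 1/((t + (4*(-4*3) + 1))*(t + 1)) = -3 + 1/((t + (4*(-12) + 1))*(1 + t)) = -3 + 1/((t + (-48 + 1))*(1 + t)) = -3 + 1/((t - 47)*(1 + t)) = -3 + 1/((-47 + t)*(1 + t)) = -3 + 1/((1 + t)*(-47 + t)))
(A*N(5))*g(-3) = (-2*(-3 + 5))*((-142 - 138*(-3) + 3*(-3)²)/(47 - 1*(-3)² + 46*(-3))) = (-2*2)*((-142 + 414 + 3*9)/(47 - 1*9 - 138)) = -4*(-142 + 414 + 27)/(47 - 9 - 138) = -4*299/(-100) = -(-1)*299/25 = -4*(-299/100) = 299/25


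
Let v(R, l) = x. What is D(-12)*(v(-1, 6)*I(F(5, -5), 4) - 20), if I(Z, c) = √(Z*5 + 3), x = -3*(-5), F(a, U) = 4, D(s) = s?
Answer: 240 - 180*√23 ≈ -623.25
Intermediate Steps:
x = 15
v(R, l) = 15
I(Z, c) = √(3 + 5*Z) (I(Z, c) = √(5*Z + 3) = √(3 + 5*Z))
D(-12)*(v(-1, 6)*I(F(5, -5), 4) - 20) = -12*(15*√(3 + 5*4) - 20) = -12*(15*√(3 + 20) - 20) = -12*(15*√23 - 20) = -12*(-20 + 15*√23) = 240 - 180*√23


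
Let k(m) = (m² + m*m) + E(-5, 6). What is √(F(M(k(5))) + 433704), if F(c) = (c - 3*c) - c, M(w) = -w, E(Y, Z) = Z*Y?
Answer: 6*√12049 ≈ 658.61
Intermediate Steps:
E(Y, Z) = Y*Z
k(m) = -30 + 2*m² (k(m) = (m² + m*m) - 5*6 = (m² + m²) - 30 = 2*m² - 30 = -30 + 2*m²)
F(c) = -3*c (F(c) = -2*c - c = -3*c)
√(F(M(k(5))) + 433704) = √(-(-3)*(-30 + 2*5²) + 433704) = √(-(-3)*(-30 + 2*25) + 433704) = √(-(-3)*(-30 + 50) + 433704) = √(-(-3)*20 + 433704) = √(-3*(-20) + 433704) = √(60 + 433704) = √433764 = 6*√12049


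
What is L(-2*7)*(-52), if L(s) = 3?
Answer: -156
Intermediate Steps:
L(-2*7)*(-52) = 3*(-52) = -156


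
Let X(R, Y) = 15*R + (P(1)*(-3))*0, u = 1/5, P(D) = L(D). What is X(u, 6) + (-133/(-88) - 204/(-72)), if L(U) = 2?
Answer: 1939/264 ≈ 7.3447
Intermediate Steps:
P(D) = 2
u = 1/5 ≈ 0.20000
X(R, Y) = 15*R (X(R, Y) = 15*R + (2*(-3))*0 = 15*R - 6*0 = 15*R + 0 = 15*R)
X(u, 6) + (-133/(-88) - 204/(-72)) = 15*(1/5) + (-133/(-88) - 204/(-72)) = 3 + (-133*(-1/88) - 204*(-1/72)) = 3 + (133/88 + 17/6) = 3 + 1147/264 = 1939/264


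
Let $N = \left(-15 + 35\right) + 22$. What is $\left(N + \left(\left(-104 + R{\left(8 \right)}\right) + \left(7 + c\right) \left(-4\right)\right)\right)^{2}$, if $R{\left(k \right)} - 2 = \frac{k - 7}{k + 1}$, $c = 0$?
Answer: $\frac{625681}{81} \approx 7724.5$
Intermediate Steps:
$R{\left(k \right)} = 2 + \frac{-7 + k}{1 + k}$ ($R{\left(k \right)} = 2 + \frac{k - 7}{k + 1} = 2 + \frac{-7 + k}{1 + k}$)
$N = 42$ ($N = 20 + 22 = 42$)
$\left(N + \left(\left(-104 + R{\left(8 \right)}\right) + \left(7 + c\right) \left(-4\right)\right)\right)^{2} = \left(42 - \left(104 - \frac{-5 + 3 \cdot 8}{1 + 8} - \left(7 + 0\right) \left(-4\right)\right)\right)^{2} = \left(42 + \left(\left(-104 + \frac{-5 + 24}{9}\right) + 7 \left(-4\right)\right)\right)^{2} = \left(42 + \left(\left(-104 + \frac{1}{9} \cdot 19\right) - 28\right)\right)^{2} = \left(42 + \left(\left(-104 + \frac{19}{9}\right) - 28\right)\right)^{2} = \left(42 - \frac{1169}{9}\right)^{2} = \left(- \frac{791}{9}\right)^{2} = \frac{625681}{81}$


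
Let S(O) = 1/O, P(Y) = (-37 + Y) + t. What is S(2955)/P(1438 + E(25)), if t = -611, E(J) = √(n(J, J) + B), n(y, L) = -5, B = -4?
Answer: 158/368848419 - I/614747365 ≈ 4.2836e-7 - 1.6267e-9*I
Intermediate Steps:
E(J) = 3*I (E(J) = √(-5 - 4) = √(-9) = 3*I)
P(Y) = -648 + Y (P(Y) = (-37 + Y) - 611 = -648 + Y)
S(2955)/P(1438 + E(25)) = 1/(2955*(-648 + (1438 + 3*I))) = 1/(2955*(790 + 3*I)) = ((790 - 3*I)/624109)/2955 = (790 - 3*I)/1844242095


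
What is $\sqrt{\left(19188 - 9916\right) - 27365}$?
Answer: $i \sqrt{18093} \approx 134.51 i$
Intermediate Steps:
$\sqrt{\left(19188 - 9916\right) - 27365} = \sqrt{9272 - 27365} = \sqrt{-18093} = i \sqrt{18093}$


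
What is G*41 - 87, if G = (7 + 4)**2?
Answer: 4874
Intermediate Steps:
G = 121 (G = 11**2 = 121)
G*41 - 87 = 121*41 - 87 = 4961 - 87 = 4874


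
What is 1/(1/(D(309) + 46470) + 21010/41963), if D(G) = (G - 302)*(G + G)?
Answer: 2131552548/1067265923 ≈ 1.9972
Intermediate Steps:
D(G) = 2*G*(-302 + G) (D(G) = (-302 + G)*(2*G) = 2*G*(-302 + G))
1/(1/(D(309) + 46470) + 21010/41963) = 1/(1/(2*309*(-302 + 309) + 46470) + 21010/41963) = 1/(1/(2*309*7 + 46470) + 21010*(1/41963)) = 1/(1/(4326 + 46470) + 21010/41963) = 1/(1/50796 + 21010/41963) = 1/(1067265923/2131552548) = 2131552548/1067265923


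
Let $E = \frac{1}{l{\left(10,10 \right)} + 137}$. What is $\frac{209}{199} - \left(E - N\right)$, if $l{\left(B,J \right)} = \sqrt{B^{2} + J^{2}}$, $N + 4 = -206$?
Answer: $- \frac{772144852}{3695231} + \frac{10 \sqrt{2}}{18569} \approx -208.96$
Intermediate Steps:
$N = -210$ ($N = -4 - 206 = -210$)
$E = \frac{1}{137 + 10 \sqrt{2}}$ ($E = \frac{1}{\sqrt{10^{2} + 10^{2}} + 137} = \frac{1}{\sqrt{100 + 100} + 137} = \frac{1}{\sqrt{200} + 137} = \frac{1}{10 \sqrt{2} + 137} = \frac{1}{137 + 10 \sqrt{2}} \approx 0.0066163$)
$\frac{209}{199} - \left(E - N\right) = \frac{209}{199} - \left(\frac{3899627}{18569} - \frac{10 \sqrt{2}}{18569}\right) = - \frac{772144852}{3695231} + \frac{10 \sqrt{2}}{18569}$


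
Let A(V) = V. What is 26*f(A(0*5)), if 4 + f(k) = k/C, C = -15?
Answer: -104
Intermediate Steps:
f(k) = -4 - k/15 (f(k) = -4 + k/(-15) = -4 + k*(-1/15) = -4 - k/15)
26*f(A(0*5)) = 26*(-4 - 0*5) = 26*(-4 - 1/15*0) = 26*(-4 + 0) = 26*(-4) = -104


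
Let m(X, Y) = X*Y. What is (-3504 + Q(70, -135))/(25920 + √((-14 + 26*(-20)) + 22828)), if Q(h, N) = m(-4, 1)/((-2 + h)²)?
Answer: -13124025000/97078583317 + 4050625*√22294/776628666536 ≈ -0.13441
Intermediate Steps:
Q(h, N) = -4/(-2 + h)² (Q(h, N) = (-4*1)/((-2 + h)²) = -4/(-2 + h)²)
(-3504 + Q(70, -135))/(25920 + √((-14 + 26*(-20)) + 22828)) = (-3504 - 4/(-2 + 70)²)/(25920 + √((-14 + 26*(-20)) + 22828)) = (-3504 - 4/68²)/(25920 + √((-14 - 520) + 22828)) = (-3504 - 4*1/4624)/(25920 + √(-534 + 22828)) = (-3504 - 1/1156)/(25920 + √22294) = -4050625/(1156*(25920 + √22294))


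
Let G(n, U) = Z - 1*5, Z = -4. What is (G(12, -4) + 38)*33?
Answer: 957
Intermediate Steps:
G(n, U) = -9 (G(n, U) = -4 - 1*5 = -4 - 5 = -9)
(G(12, -4) + 38)*33 = (-9 + 38)*33 = 29*33 = 957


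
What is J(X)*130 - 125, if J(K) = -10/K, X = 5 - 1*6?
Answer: 1175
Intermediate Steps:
X = -1 (X = 5 - 6 = -1)
J(X)*130 - 125 = -10/(-1)*130 - 125 = -10*(-1)*130 - 125 = 10*130 - 125 = 1300 - 125 = 1175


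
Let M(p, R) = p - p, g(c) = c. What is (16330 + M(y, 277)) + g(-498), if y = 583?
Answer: 15832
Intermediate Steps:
M(p, R) = 0
(16330 + M(y, 277)) + g(-498) = (16330 + 0) - 498 = 16330 - 498 = 15832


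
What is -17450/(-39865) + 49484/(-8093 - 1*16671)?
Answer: -77027393/49360843 ≈ -1.5605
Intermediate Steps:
-17450/(-39865) + 49484/(-8093 - 1*16671) = -17450*(-1/39865) + 49484/(-8093 - 16671) = 3490/7973 + 49484/(-24764) = 3490/7973 + 49484*(-1/24764) = 3490/7973 - 12371/6191 = -77027393/49360843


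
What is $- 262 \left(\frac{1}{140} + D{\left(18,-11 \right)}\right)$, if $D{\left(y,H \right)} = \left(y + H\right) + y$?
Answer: $- \frac{458631}{70} \approx -6551.9$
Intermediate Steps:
$D{\left(y,H \right)} = H + 2 y$ ($D{\left(y,H \right)} = \left(H + y\right) + y = H + 2 y$)
$- 262 \left(\frac{1}{140} + D{\left(18,-11 \right)}\right) = - 262 \left(\frac{1}{140} + \left(-11 + 2 \cdot 18\right)\right) = - 262 \left(\frac{1}{140} + \left(-11 + 36\right)\right) = - 262 \left(\frac{1}{140} + 25\right) = \left(-262\right) \frac{3501}{140} = - \frac{458631}{70}$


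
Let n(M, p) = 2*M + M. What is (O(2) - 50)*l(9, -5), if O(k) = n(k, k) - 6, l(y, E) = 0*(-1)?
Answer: 0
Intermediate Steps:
n(M, p) = 3*M
l(y, E) = 0
O(k) = -6 + 3*k (O(k) = 3*k - 6 = -6 + 3*k)
(O(2) - 50)*l(9, -5) = ((-6 + 3*2) - 50)*0 = ((-6 + 6) - 50)*0 = (0 - 50)*0 = -50*0 = 0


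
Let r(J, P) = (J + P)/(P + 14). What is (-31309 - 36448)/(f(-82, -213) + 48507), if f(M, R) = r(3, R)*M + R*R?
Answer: -13483643/18664104 ≈ -0.72244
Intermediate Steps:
r(J, P) = (J + P)/(14 + P)
f(M, R) = R² + M*(3 + R)/(14 + R) (f(M, R) = ((3 + R)/(14 + R))*M + R*R = M*(3 + R)/(14 + R) + R² = R² + M*(3 + R)/(14 + R))
(-31309 - 36448)/(f(-82, -213) + 48507) = (-31309 - 36448)/((-82*(3 - 213) + (-213)²*(14 - 213))/(14 - 213) + 48507) = -67757/((-82*(-210) + 45369*(-199))/(-199) + 48507) = -67757/(-(17220 - 9028431)/199 + 48507) = -67757/(-1/199*(-9011211) + 48507) = -67757/(9011211/199 + 48507) = -67757/18664104/199 = -67757*199/18664104 = -13483643/18664104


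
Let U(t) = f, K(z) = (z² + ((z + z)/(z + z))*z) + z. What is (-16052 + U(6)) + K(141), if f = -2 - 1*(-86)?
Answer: 4195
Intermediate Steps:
f = 84 (f = -2 + 86 = 84)
K(z) = z² + 2*z (K(z) = (z² + ((2*z)/((2*z)))*z) + z = (z² + ((2*z)*(1/(2*z)))*z) + z = (z² + 1*z) + z = (z² + z) + z = (z + z²) + z = z² + 2*z)
U(t) = 84
(-16052 + U(6)) + K(141) = (-16052 + 84) + 141*(2 + 141) = -15968 + 141*143 = -15968 + 20163 = 4195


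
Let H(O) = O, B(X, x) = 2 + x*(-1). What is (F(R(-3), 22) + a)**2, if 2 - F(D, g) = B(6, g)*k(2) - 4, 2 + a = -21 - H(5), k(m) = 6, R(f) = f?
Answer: 9604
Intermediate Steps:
B(X, x) = 2 - x
a = -28 (a = -2 + (-21 - 1*5) = -2 + (-21 - 5) = -2 - 26 = -28)
F(D, g) = -6 + 6*g (F(D, g) = 2 - ((2 - g)*6 - 4) = 2 - ((12 - 6*g) - 4) = 2 - (8 - 6*g) = 2 + (-8 + 6*g) = -6 + 6*g)
(F(R(-3), 22) + a)**2 = ((-6 + 6*22) - 28)**2 = ((-6 + 132) - 28)**2 = (126 - 28)**2 = 98**2 = 9604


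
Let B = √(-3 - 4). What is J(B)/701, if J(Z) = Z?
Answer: I*√7/701 ≈ 0.0037743*I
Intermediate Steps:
B = I*√7 (B = √(-7) = I*√7 ≈ 2.6458*I)
J(B)/701 = (I*√7)/701 = (I*√7)*(1/701) = I*√7/701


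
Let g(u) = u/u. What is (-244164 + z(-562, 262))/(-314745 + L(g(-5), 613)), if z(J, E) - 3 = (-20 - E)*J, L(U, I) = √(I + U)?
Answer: 26966407365/99064414411 + 85677*√614/99064414411 ≈ 0.27223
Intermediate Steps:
g(u) = 1
z(J, E) = 3 + J*(-20 - E) (z(J, E) = 3 + (-20 - E)*J = 3 + J*(-20 - E))
(-244164 + z(-562, 262))/(-314745 + L(g(-5), 613)) = (-244164 + (3 - 20*(-562) - 1*262*(-562)))/(-314745 + √(613 + 1)) = (-244164 + (3 + 11240 + 147244))/(-314745 + √614) = (-244164 + 158487)/(-314745 + √614) = -85677/(-314745 + √614)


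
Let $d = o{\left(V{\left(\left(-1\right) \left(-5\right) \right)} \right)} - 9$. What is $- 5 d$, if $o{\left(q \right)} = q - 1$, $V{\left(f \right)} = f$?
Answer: $25$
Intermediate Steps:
$o{\left(q \right)} = -1 + q$
$d = -5$ ($d = \left(-1 - -5\right) - 9 = \left(-1 + 5\right) - 9 = 4 - 9 = -5$)
$- 5 d = \left(-5\right) \left(-5\right) = 25$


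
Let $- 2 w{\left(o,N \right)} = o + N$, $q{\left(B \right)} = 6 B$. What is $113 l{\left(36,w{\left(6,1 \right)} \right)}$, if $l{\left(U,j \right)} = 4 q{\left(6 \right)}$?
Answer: $16272$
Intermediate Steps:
$w{\left(o,N \right)} = - \frac{N}{2} - \frac{o}{2}$ ($w{\left(o,N \right)} = - \frac{o + N}{2} = - \frac{N + o}{2} = - \frac{N}{2} - \frac{o}{2}$)
$l{\left(U,j \right)} = 144$ ($l{\left(U,j \right)} = 4 \cdot 6 \cdot 6 = 4 \cdot 36 = 144$)
$113 l{\left(36,w{\left(6,1 \right)} \right)} = 113 \cdot 144 = 16272$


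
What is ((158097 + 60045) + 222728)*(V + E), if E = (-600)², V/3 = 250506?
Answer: 490034940660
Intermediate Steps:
V = 751518 (V = 3*250506 = 751518)
E = 360000
((158097 + 60045) + 222728)*(V + E) = ((158097 + 60045) + 222728)*(751518 + 360000) = (218142 + 222728)*1111518 = 440870*1111518 = 490034940660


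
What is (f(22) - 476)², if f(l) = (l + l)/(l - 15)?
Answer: 10810944/49 ≈ 2.2063e+5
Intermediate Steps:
f(l) = 2*l/(-15 + l) (f(l) = (2*l)/(-15 + l) = 2*l/(-15 + l))
(f(22) - 476)² = (2*22/(-15 + 22) - 476)² = (2*22/7 - 476)² = (2*22*(⅐) - 476)² = (44/7 - 476)² = (-3288/7)² = 10810944/49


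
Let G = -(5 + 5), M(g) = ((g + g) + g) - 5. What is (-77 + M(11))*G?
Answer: 490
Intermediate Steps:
M(g) = -5 + 3*g (M(g) = (2*g + g) - 5 = 3*g - 5 = -5 + 3*g)
G = -10 (G = -1*10 = -10)
(-77 + M(11))*G = (-77 + (-5 + 3*11))*(-10) = (-77 + (-5 + 33))*(-10) = (-77 + 28)*(-10) = -49*(-10) = 490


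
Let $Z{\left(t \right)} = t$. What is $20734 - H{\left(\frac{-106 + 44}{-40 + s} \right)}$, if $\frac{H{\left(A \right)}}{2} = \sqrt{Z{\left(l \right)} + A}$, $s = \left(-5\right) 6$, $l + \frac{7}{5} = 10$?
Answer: $20734 - \frac{4 \sqrt{2905}}{35} \approx 20728.0$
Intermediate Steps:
$l = \frac{43}{5}$ ($l = - \frac{7}{5} + 10 = \frac{43}{5} \approx 8.6$)
$s = -30$
$H{\left(A \right)} = 2 \sqrt{\frac{43}{5} + A}$
$20734 - H{\left(\frac{-106 + 44}{-40 + s} \right)} = 20734 - \frac{2 \sqrt{215 + 25 \frac{-106 + 44}{-40 - 30}}}{5} = 20734 - \frac{2 \sqrt{215 + 25 \left(- \frac{62}{-70}\right)}}{5} = 20734 - \frac{2 \sqrt{215 + 25 \left(\left(-62\right) \left(- \frac{1}{70}\right)\right)}}{5} = 20734 - \frac{2 \sqrt{215 + 25 \cdot \frac{31}{35}}}{5} = 20734 - \frac{2 \sqrt{215 + \frac{155}{7}}}{5} = 20734 - \frac{2 \sqrt{\frac{1660}{7}}}{5} = 20734 - \frac{2 \frac{2 \sqrt{2905}}{7}}{5} = 20734 - \frac{4 \sqrt{2905}}{35}$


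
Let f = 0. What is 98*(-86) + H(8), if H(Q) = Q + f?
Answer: -8420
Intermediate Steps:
H(Q) = Q (H(Q) = Q + 0 = Q)
98*(-86) + H(8) = 98*(-86) + 8 = -8428 + 8 = -8420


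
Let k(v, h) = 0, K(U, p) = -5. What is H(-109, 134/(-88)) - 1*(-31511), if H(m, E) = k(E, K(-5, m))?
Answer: 31511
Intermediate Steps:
H(m, E) = 0
H(-109, 134/(-88)) - 1*(-31511) = 0 - 1*(-31511) = 0 + 31511 = 31511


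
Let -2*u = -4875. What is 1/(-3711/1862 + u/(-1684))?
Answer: -3135608/10787949 ≈ -0.29066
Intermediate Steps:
u = 4875/2 (u = -½*(-4875) = 4875/2 ≈ 2437.5)
1/(-3711/1862 + u/(-1684)) = 1/(-3711/1862 + (4875/2)/(-1684)) = 1/(-3711*1/1862 + (4875/2)*(-1/1684)) = 1/(-3711/1862 - 4875/3368) = 1/(-10787949/3135608) = -3135608/10787949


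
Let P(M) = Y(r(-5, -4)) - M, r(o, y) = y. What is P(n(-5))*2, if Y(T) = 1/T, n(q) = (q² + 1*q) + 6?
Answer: -105/2 ≈ -52.500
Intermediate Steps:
n(q) = 6 + q + q² (n(q) = (q² + q) + 6 = (q + q²) + 6 = 6 + q + q²)
P(M) = -¼ - M (P(M) = 1/(-4) - M = -¼ - M)
P(n(-5))*2 = (-¼ - (6 - 5 + (-5)²))*2 = (-¼ - (6 - 5 + 25))*2 = (-¼ - 1*26)*2 = (-¼ - 26)*2 = -105/4*2 = -105/2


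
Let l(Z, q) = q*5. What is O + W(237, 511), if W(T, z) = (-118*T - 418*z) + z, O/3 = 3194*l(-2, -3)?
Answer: -384783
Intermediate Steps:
l(Z, q) = 5*q
O = -143730 (O = 3*(3194*(5*(-3))) = 3*(3194*(-15)) = 3*(-47910) = -143730)
W(T, z) = -417*z - 118*T (W(T, z) = (-418*z - 118*T) + z = -417*z - 118*T)
O + W(237, 511) = -143730 + (-417*511 - 118*237) = -143730 + (-213087 - 27966) = -143730 - 241053 = -384783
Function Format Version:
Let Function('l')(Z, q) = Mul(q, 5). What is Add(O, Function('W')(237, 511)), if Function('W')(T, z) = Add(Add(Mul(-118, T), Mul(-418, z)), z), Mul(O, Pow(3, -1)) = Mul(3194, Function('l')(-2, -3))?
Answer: -384783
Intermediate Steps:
Function('l')(Z, q) = Mul(5, q)
O = -143730 (O = Mul(3, Mul(3194, Mul(5, -3))) = Mul(3, Mul(3194, -15)) = Mul(3, -47910) = -143730)
Function('W')(T, z) = Add(Mul(-417, z), Mul(-118, T)) (Function('W')(T, z) = Add(Add(Mul(-418, z), Mul(-118, T)), z) = Add(Mul(-417, z), Mul(-118, T)))
Add(O, Function('W')(237, 511)) = Add(-143730, Add(Mul(-417, 511), Mul(-118, 237))) = Add(-143730, Add(-213087, -27966)) = Add(-143730, -241053) = -384783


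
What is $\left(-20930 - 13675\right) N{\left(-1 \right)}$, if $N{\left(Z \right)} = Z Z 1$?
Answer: $-34605$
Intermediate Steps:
$N{\left(Z \right)} = Z^{2}$ ($N{\left(Z \right)} = Z^{2} \cdot 1 = Z^{2}$)
$\left(-20930 - 13675\right) N{\left(-1 \right)} = \left(-20930 - 13675\right) \left(-1\right)^{2} = \left(-34605\right) 1 = -34605$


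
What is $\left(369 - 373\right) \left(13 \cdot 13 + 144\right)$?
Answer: $-1252$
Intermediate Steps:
$\left(369 - 373\right) \left(13 \cdot 13 + 144\right) = - 4 \left(169 + 144\right) = \left(-4\right) 313 = -1252$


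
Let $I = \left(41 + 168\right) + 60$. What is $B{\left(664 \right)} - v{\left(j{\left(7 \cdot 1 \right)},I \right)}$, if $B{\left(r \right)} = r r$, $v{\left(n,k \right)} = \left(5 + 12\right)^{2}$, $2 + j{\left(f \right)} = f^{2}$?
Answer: $440607$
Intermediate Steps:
$j{\left(f \right)} = -2 + f^{2}$
$I = 269$ ($I = 209 + 60 = 269$)
$v{\left(n,k \right)} = 289$ ($v{\left(n,k \right)} = 17^{2} = 289$)
$B{\left(r \right)} = r^{2}$
$B{\left(664 \right)} - v{\left(j{\left(7 \cdot 1 \right)},I \right)} = 664^{2} - 289 = 440896 - 289 = 440607$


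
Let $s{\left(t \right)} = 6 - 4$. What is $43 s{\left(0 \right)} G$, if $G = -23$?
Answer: $-1978$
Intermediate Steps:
$s{\left(t \right)} = 2$
$43 s{\left(0 \right)} G = 43 \cdot 2 \left(-23\right) = 86 \left(-23\right) = -1978$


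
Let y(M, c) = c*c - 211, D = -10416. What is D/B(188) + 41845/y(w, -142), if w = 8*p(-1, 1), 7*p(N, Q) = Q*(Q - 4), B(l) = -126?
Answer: 1691293/19953 ≈ 84.764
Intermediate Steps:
p(N, Q) = Q*(-4 + Q)/7 (p(N, Q) = (Q*(Q - 4))/7 = (Q*(-4 + Q))/7 = Q*(-4 + Q)/7)
w = -24/7 (w = 8*((⅐)*1*(-4 + 1)) = 8*((⅐)*1*(-3)) = 8*(-3/7) = -24/7 ≈ -3.4286)
y(M, c) = -211 + c² (y(M, c) = c² - 211 = -211 + c²)
D/B(188) + 41845/y(w, -142) = -10416/(-126) + 41845/(-211 + (-142)²) = -10416*(-1/126) + 41845/(-211 + 20164) = 248/3 + 41845/19953 = 1691293/19953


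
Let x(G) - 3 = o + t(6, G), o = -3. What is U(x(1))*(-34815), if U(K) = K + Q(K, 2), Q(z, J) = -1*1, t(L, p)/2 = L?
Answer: -382965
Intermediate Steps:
t(L, p) = 2*L
Q(z, J) = -1
x(G) = 12 (x(G) = 3 + (-3 + 2*6) = 3 + (-3 + 12) = 3 + 9 = 12)
U(K) = -1 + K (U(K) = K - 1 = -1 + K)
U(x(1))*(-34815) = (-1 + 12)*(-34815) = 11*(-34815) = -382965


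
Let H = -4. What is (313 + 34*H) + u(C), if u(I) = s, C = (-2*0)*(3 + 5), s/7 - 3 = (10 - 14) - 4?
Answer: 142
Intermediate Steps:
s = -35 (s = 21 + 7*((10 - 14) - 4) = 21 + 7*(-4 - 4) = 21 + 7*(-8) = 21 - 56 = -35)
C = 0 (C = 0*8 = 0)
u(I) = -35
(313 + 34*H) + u(C) = (313 + 34*(-4)) - 35 = (313 - 136) - 35 = 177 - 35 = 142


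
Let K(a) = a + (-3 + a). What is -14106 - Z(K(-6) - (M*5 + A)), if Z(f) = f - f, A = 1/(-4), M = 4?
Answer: -14106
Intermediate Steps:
A = -¼ (A = 1*(-¼) = -¼ ≈ -0.25000)
K(a) = -3 + 2*a
Z(f) = 0
-14106 - Z(K(-6) - (M*5 + A)) = -14106 - 1*0 = -14106 + 0 = -14106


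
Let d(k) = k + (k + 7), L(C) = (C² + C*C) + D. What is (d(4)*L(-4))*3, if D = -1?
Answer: 1395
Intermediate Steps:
L(C) = -1 + 2*C² (L(C) = (C² + C*C) - 1 = (C² + C²) - 1 = 2*C² - 1 = -1 + 2*C²)
d(k) = 7 + 2*k (d(k) = k + (7 + k) = 7 + 2*k)
(d(4)*L(-4))*3 = ((7 + 2*4)*(-1 + 2*(-4)²))*3 = ((7 + 8)*(-1 + 2*16))*3 = (15*(-1 + 32))*3 = (15*31)*3 = 465*3 = 1395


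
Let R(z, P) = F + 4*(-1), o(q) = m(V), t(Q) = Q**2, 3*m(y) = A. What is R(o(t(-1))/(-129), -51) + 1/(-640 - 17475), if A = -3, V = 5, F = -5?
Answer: -163036/18115 ≈ -9.0001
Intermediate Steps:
m(y) = -1 (m(y) = (1/3)*(-3) = -1)
o(q) = -1
R(z, P) = -9 (R(z, P) = -5 + 4*(-1) = -5 - 4 = -9)
R(o(t(-1))/(-129), -51) + 1/(-640 - 17475) = -9 + 1/(-640 - 17475) = -9 + 1/(-18115) = -9 - 1/18115 = -163036/18115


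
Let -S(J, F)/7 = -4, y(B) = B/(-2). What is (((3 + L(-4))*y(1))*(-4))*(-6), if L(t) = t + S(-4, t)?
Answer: -324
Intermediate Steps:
y(B) = -B/2 (y(B) = B*(-½) = -B/2)
S(J, F) = 28 (S(J, F) = -7*(-4) = 28)
L(t) = 28 + t (L(t) = t + 28 = 28 + t)
(((3 + L(-4))*y(1))*(-4))*(-6) = (((3 + (28 - 4))*(-½*1))*(-4))*(-6) = (((3 + 24)*(-½))*(-4))*(-6) = ((27*(-½))*(-4))*(-6) = -27/2*(-4)*(-6) = 54*(-6) = -324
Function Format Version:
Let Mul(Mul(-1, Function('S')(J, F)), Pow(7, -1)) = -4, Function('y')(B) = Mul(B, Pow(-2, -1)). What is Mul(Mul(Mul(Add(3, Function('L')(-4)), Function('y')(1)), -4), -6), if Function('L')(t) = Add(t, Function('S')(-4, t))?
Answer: -324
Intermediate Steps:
Function('y')(B) = Mul(Rational(-1, 2), B) (Function('y')(B) = Mul(B, Rational(-1, 2)) = Mul(Rational(-1, 2), B))
Function('S')(J, F) = 28 (Function('S')(J, F) = Mul(-7, -4) = 28)
Function('L')(t) = Add(28, t) (Function('L')(t) = Add(t, 28) = Add(28, t))
Mul(Mul(Mul(Add(3, Function('L')(-4)), Function('y')(1)), -4), -6) = Mul(Mul(Mul(Add(3, Add(28, -4)), Mul(Rational(-1, 2), 1)), -4), -6) = Mul(Mul(Mul(Add(3, 24), Rational(-1, 2)), -4), -6) = Mul(Mul(Mul(27, Rational(-1, 2)), -4), -6) = Mul(Mul(Rational(-27, 2), -4), -6) = Mul(54, -6) = -324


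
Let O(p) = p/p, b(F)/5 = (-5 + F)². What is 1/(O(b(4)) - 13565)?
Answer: -1/13564 ≈ -7.3725e-5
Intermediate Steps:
b(F) = 5*(-5 + F)²
O(p) = 1
1/(O(b(4)) - 13565) = 1/(1 - 13565) = 1/(-13564) = -1/13564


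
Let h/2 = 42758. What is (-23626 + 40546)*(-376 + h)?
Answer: 1440568800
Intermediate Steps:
h = 85516 (h = 2*42758 = 85516)
(-23626 + 40546)*(-376 + h) = (-23626 + 40546)*(-376 + 85516) = 16920*85140 = 1440568800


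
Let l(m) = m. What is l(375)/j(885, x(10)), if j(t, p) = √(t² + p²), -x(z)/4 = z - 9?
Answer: 375*√783241/783241 ≈ 0.42372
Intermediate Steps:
x(z) = 36 - 4*z (x(z) = -4*(z - 9) = -4*(-9 + z) = 36 - 4*z)
j(t, p) = √(p² + t²)
l(375)/j(885, x(10)) = 375/(√((36 - 4*10)² + 885²)) = 375/(√((36 - 40)² + 783225)) = 375/(√((-4)² + 783225)) = 375/(√(16 + 783225)) = 375/(√783241) = 375*(√783241/783241) = 375*√783241/783241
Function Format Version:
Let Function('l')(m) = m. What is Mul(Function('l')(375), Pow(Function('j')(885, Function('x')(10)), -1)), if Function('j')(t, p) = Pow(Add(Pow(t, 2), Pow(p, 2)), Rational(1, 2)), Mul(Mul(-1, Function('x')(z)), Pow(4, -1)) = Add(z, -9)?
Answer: Mul(Rational(375, 783241), Pow(783241, Rational(1, 2))) ≈ 0.42372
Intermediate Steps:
Function('x')(z) = Add(36, Mul(-4, z)) (Function('x')(z) = Mul(-4, Add(z, -9)) = Mul(-4, Add(-9, z)) = Add(36, Mul(-4, z)))
Function('j')(t, p) = Pow(Add(Pow(p, 2), Pow(t, 2)), Rational(1, 2))
Mul(Function('l')(375), Pow(Function('j')(885, Function('x')(10)), -1)) = Mul(375, Pow(Pow(Add(Pow(Add(36, Mul(-4, 10)), 2), Pow(885, 2)), Rational(1, 2)), -1)) = Mul(375, Pow(Pow(Add(Pow(Add(36, -40), 2), 783225), Rational(1, 2)), -1)) = Mul(375, Pow(Pow(Add(Pow(-4, 2), 783225), Rational(1, 2)), -1)) = Mul(375, Pow(Pow(Add(16, 783225), Rational(1, 2)), -1)) = Mul(375, Pow(Pow(783241, Rational(1, 2)), -1)) = Mul(375, Mul(Rational(1, 783241), Pow(783241, Rational(1, 2)))) = Mul(Rational(375, 783241), Pow(783241, Rational(1, 2)))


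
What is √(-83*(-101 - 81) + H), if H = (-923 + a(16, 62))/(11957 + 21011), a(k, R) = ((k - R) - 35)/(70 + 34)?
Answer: √16418515141403/32968 ≈ 122.91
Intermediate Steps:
a(k, R) = -35/104 - R/104 + k/104 (a(k, R) = (-35 + k - R)/104 = (-35 + k - R)*(1/104) = -35/104 - R/104 + k/104)
H = -96073/3428672 (H = (-923 + (-35/104 - 1/104*62 + (1/104)*16))/(11957 + 21011) = (-923 + (-35/104 - 31/52 + 2/13))/32968 = (-923 - 81/104)*(1/32968) = -96073/104*1/32968 = -96073/3428672 ≈ -0.028020)
√(-83*(-101 - 81) + H) = √(-83*(-101 - 81) - 96073/3428672) = √(-83*(-182) - 96073/3428672) = √(15106 - 96073/3428672) = √(51793423159/3428672) = √16418515141403/32968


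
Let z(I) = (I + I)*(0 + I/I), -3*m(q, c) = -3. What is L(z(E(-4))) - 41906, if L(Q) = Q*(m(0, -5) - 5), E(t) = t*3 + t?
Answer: -41778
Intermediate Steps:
m(q, c) = 1 (m(q, c) = -⅓*(-3) = 1)
E(t) = 4*t (E(t) = 3*t + t = 4*t)
z(I) = 2*I (z(I) = (2*I)*(0 + 1) = (2*I)*1 = 2*I)
L(Q) = -4*Q (L(Q) = Q*(1 - 5) = Q*(-4) = -4*Q)
L(z(E(-4))) - 41906 = -8*4*(-4) - 41906 = -8*(-16) - 41906 = -4*(-32) - 41906 = 128 - 41906 = -41778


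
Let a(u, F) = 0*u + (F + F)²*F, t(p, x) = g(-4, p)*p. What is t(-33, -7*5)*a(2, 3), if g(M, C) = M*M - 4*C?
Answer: -527472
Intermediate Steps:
g(M, C) = M² - 4*C
t(p, x) = p*(16 - 4*p) (t(p, x) = ((-4)² - 4*p)*p = (16 - 4*p)*p = p*(16 - 4*p))
a(u, F) = 4*F³ (a(u, F) = 0 + (2*F)²*F = 0 + (4*F²)*F = 0 + 4*F³ = 4*F³)
t(-33, -7*5)*a(2, 3) = (4*(-33)*(4 - 1*(-33)))*(4*3³) = (4*(-33)*(4 + 33))*(4*27) = (4*(-33)*37)*108 = -4884*108 = -527472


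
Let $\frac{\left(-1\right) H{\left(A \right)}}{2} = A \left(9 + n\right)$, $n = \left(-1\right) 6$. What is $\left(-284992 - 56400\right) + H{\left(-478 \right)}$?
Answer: $-338524$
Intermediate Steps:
$n = -6$
$H{\left(A \right)} = - 6 A$ ($H{\left(A \right)} = - 2 A \left(9 - 6\right) = - 2 A 3 = - 2 \cdot 3 A = - 6 A$)
$\left(-284992 - 56400\right) + H{\left(-478 \right)} = \left(-284992 - 56400\right) - -2868 = -341392 + 2868 = -338524$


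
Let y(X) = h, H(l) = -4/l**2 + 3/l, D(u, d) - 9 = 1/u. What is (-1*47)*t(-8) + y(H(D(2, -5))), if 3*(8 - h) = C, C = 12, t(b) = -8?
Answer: 380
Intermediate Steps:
h = 4 (h = 8 - 1/3*12 = 8 - 4 = 4)
D(u, d) = 9 + 1/u
H(l) = -4/l**2 + 3/l
y(X) = 4
(-1*47)*t(-8) + y(H(D(2, -5))) = -1*47*(-8) + 4 = -47*(-8) + 4 = 376 + 4 = 380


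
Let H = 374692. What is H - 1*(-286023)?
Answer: 660715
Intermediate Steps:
H - 1*(-286023) = 374692 - 1*(-286023) = 374692 + 286023 = 660715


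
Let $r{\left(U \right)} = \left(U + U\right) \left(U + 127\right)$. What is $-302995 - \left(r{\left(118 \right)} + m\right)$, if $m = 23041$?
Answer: $-383856$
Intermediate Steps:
$r{\left(U \right)} = 2 U \left(127 + U\right)$
$-302995 - \left(r{\left(118 \right)} + m\right) = -302995 - \left(2 \cdot 118 \left(127 + 118\right) + 23041\right) = -302995 - \left(2 \cdot 118 \cdot 245 + 23041\right) = -302995 - \left(57820 + 23041\right) = -302995 - 80861 = -383856$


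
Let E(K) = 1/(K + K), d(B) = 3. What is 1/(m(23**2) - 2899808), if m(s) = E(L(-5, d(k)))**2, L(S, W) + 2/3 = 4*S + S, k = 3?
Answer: -23716/68771846519 ≈ -3.4485e-7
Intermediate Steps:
L(S, W) = -2/3 + 5*S (L(S, W) = -2/3 + (4*S + S) = -2/3 + 5*S)
E(K) = 1/(2*K)
m(s) = 9/23716 (m(s) = (1/(2*(-2/3 + 5*(-5))))**2 = (1/(2*(-2/3 - 25)))**2 = (1/(2*(-77/3)))**2 = ((1/2)*(-3/77))**2 = (-3/154)**2 = 9/23716)
1/(m(23**2) - 2899808) = 1/(9/23716 - 2899808) = 1/(-68771846519/23716) = -23716/68771846519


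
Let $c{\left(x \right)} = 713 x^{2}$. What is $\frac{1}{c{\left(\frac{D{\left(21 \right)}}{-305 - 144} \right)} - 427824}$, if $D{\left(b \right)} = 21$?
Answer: $- \frac{201601}{86249431791} \approx -2.3374 \cdot 10^{-6}$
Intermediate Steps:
$\frac{1}{c{\left(\frac{D{\left(21 \right)}}{-305 - 144} \right)} - 427824} = \frac{1}{713 \left(\frac{21}{-305 - 144}\right)^{2} - 427824} = \frac{1}{713 \left(\frac{21}{-449}\right)^{2} - 427824} = \frac{1}{713 \left(21 \left(- \frac{1}{449}\right)\right)^{2} - 427824} = \frac{1}{713 \left(- \frac{21}{449}\right)^{2} - 427824} = \frac{1}{713 \cdot \frac{441}{201601} - 427824} = \frac{1}{\frac{314433}{201601} - 427824} = \frac{1}{- \frac{86249431791}{201601}} = - \frac{201601}{86249431791}$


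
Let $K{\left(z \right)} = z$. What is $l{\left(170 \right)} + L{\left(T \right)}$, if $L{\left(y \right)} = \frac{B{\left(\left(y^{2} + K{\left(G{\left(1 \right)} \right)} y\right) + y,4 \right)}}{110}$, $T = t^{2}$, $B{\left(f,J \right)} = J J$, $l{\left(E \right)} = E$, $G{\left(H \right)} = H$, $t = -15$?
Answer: $\frac{9358}{55} \approx 170.15$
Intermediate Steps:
$B{\left(f,J \right)} = J^{2}$
$T = 225$ ($T = \left(-15\right)^{2} = 225$)
$L{\left(y \right)} = \frac{8}{55}$ ($L{\left(y \right)} = \frac{4^{2}}{110} = 16 \cdot \frac{1}{110} = \frac{8}{55}$)
$l{\left(170 \right)} + L{\left(T \right)} = 170 + \frac{8}{55} = \frac{9358}{55}$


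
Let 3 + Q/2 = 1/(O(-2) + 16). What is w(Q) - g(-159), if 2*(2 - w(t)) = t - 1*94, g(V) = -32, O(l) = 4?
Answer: 1679/20 ≈ 83.950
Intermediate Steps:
Q = -59/10 (Q = -6 + 2/(4 + 16) = -6 + 2/20 = -6 + 2*(1/20) = -6 + ⅒ = -59/10 ≈ -5.9000)
w(t) = 49 - t/2 (w(t) = 2 - (t - 1*94)/2 = 2 - (t - 94)/2 = 2 - (-94 + t)/2 = 2 + (47 - t/2) = 49 - t/2)
w(Q) - g(-159) = (49 - ½*(-59/10)) - 1*(-32) = (49 + 59/20) + 32 = 1039/20 + 32 = 1679/20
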